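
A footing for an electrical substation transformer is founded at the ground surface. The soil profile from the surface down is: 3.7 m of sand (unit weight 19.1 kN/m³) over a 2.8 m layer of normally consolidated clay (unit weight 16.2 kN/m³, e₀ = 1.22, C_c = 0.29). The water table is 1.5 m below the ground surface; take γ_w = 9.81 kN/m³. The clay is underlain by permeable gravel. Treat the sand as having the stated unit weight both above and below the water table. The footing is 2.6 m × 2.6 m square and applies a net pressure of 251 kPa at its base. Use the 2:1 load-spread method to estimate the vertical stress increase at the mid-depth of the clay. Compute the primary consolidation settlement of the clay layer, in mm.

S_c ≈ 63.7 mm

Mid-depth of clay below the ground surface: z = 3.7 + 2.8/2 = 5.1 m.
Total vertical stress at mid-clay: σ_v = 19.1×3.7 + 16.2×1.4 = 93.35 kPa.
Pore pressure: u = 9.81×(5.1 − 1.5) = 35.316 kPa.
Initial effective stress: σ'_0 = σ_v − u = 93.35 − 35.316 = 58.034 kPa.
Stress increase at mid-clay by the 2:1 spreading method:
Δσ = qBL/((B+z)(L+z)) = 251×2.6×2.6/((2.6+5.1)(2.6+5.1)) = 28.618 kPa
Final effective stress: σ'_f = σ'_0 + Δσ = 58.034 + 28.618 = 86.652 kPa.
Normally consolidated clay, so the full stress increment lies on the virgin compression line:
S_c = C_c·H/(1+e₀)·log₁₀(σ'_f/σ'_0) = 0.29×2.8/(1+1.22)×log₁₀(86.652/58.034)
    = 0.36577 × 0.1741 = 0.06368 m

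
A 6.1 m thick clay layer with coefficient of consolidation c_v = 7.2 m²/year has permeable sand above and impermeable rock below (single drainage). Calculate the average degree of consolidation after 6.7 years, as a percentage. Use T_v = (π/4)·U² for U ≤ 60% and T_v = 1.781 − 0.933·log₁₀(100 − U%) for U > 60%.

U ≈ 96.7 %

Drainage path length: H_d = H = 6.1 m (single drainage).
T_v = c_v·t/H_d² = 7.2×6.7/6.1² = 1.2964.
T_v = 1.2964 corresponds to the U > 60% branch:
U = 1 − 10^((1.781 − T_v)/0.933)/100 = 0.9669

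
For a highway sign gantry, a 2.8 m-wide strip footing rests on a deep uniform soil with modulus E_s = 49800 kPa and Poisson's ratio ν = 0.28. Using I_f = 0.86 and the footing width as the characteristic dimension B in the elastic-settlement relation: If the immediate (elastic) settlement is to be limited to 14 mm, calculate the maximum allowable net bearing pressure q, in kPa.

S_e = q·B·(1−ν²)/E_s · I_f  ⇒  q = S_e·E_s / (B·(1−ν²)·I_f).
q = 0.014 × 49800 / (2.8 × 0.9216 × 0.86) = 314.2 kPa

q ≈ 314 kPa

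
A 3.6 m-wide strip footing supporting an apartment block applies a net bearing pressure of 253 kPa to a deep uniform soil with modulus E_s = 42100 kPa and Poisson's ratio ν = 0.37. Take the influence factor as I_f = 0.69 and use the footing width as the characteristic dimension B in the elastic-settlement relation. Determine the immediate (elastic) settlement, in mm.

S_e ≈ 12.9 mm

Immediate (elastic) settlement: S_e = q·B·(1−ν²)/E_s · I_f.
S_e = 253 × 3.6 × (1 − 0.37²) / 42100 × 0.69
    = 253 × 3.6 × 0.8631 / 42100 × 0.69
    = 0.01288 m = 12.88 mm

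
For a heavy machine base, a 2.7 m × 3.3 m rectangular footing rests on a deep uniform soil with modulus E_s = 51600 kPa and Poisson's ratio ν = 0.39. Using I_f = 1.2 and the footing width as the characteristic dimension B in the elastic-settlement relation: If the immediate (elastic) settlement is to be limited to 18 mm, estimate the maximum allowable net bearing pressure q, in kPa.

q ≈ 338 kPa

S_e = q·B·(1−ν²)/E_s · I_f  ⇒  q = S_e·E_s / (B·(1−ν²)·I_f).
q = 0.018 × 51600 / (2.7 × 0.8479 × 1.2) = 338.1 kPa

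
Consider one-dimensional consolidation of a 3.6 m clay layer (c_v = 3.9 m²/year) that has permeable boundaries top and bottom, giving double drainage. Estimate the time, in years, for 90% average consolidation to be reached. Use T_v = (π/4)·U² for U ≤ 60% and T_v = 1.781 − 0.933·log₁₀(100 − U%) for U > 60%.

t ≈ 0.704 years

Drainage path length: H_d = H/2 = 1.8 m (double drainage).
U > 60%: T_v = 1.781 − 0.933·log₁₀(100 − 90) = 0.848.
t = T_v·H_d²/c_v = 0.848×1.8²/3.9 = 0.7045 years.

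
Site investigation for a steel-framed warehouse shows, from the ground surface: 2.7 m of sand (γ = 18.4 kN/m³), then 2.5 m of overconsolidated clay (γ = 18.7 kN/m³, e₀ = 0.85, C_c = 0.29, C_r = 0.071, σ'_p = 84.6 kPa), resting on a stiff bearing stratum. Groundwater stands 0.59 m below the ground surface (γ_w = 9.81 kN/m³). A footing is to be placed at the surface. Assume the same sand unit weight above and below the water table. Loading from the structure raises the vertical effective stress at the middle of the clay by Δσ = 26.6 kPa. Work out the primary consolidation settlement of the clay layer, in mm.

S_c ≈ 21.2 mm

Mid-depth of clay below the ground surface: z = 2.7 + 2.5/2 = 3.95 m.
Total vertical stress at mid-clay: σ_v = 18.4×2.7 + 18.7×1.25 = 73.055 kPa.
Pore pressure: u = 9.81×(3.95 − 0.59) = 32.962 kPa.
Initial effective stress: σ'_0 = σ_v − u = 73.055 − 32.962 = 40.093 kPa.
Final effective stress: σ'_f = 40.093 + 26.6 = 66.693 kPa.
σ'_f = 66.693 ≤ σ'_p = 84.6 kPa, so the clay remains overconsolidated and only the recompression index applies:
S_c = C_r·H/(1+e₀)·log₁₀(σ'_f/σ'_0) = 0.071×2.5/1.85×log₁₀(66.693/40.093)
    = 0.095949 × 0.22101 = 0.02121 m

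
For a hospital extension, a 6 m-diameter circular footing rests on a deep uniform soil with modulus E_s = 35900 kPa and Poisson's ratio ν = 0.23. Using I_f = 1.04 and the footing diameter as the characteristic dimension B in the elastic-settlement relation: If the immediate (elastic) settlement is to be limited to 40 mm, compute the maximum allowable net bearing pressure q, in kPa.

S_e = q·B·(1−ν²)/E_s · I_f  ⇒  q = S_e·E_s / (B·(1−ν²)·I_f).
q = 0.04 × 35900 / (6 × 0.9471 × 1.04) = 243 kPa

q ≈ 243 kPa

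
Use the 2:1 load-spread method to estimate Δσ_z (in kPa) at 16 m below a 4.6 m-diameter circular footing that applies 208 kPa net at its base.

Δσ_z ≈ 10.4 kPa

By the 2:1 method the load spreads at 1 horizontal : 2 vertical, so at depth z the loaded area has grown by z in each plan dimension:
Δσ ≈ qD²/(D+z)² = 208×4.6²/(4.6+16)² = 10.372 kPa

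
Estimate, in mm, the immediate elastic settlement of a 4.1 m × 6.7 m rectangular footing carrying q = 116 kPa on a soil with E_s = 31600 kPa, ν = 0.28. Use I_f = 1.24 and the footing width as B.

Immediate (elastic) settlement: S_e = q·B·(1−ν²)/E_s · I_f.
S_e = 116 × 4.1 × (1 − 0.28²) / 31600 × 1.24
    = 116 × 4.1 × 0.9216 / 31600 × 1.24
    = 0.0172 m = 17.2 mm

S_e ≈ 17.2 mm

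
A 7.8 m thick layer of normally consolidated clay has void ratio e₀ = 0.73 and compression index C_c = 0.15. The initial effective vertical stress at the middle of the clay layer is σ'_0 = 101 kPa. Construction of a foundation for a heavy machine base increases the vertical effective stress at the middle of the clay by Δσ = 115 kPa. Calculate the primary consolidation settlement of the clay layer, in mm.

Final effective stress: σ'_f = σ'_0 + Δσ = 101 + 115 = 216 kPa.
Normally consolidated clay, so the full stress increment lies on the virgin compression line:
S_c = C_c·H/(1+e₀)·log₁₀(σ'_f/σ'_0) = 0.15×7.8/(1+0.73)×log₁₀(216/101)
    = 0.6763 × 0.33013 = 0.2233 m

S_c ≈ 223 mm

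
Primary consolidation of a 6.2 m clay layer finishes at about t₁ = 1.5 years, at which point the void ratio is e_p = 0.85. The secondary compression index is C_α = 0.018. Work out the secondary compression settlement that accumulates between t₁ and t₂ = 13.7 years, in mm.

Secondary compression: S_s = C_α·H/(1+e_p)·log₁₀(t₂/t₁)
S_s = 0.018×6.2/(1+0.85)×log₁₀(13.7/1.5)
    = 0.06032 × 0.9606 = 0.05795 m

S_s ≈ 57.9 mm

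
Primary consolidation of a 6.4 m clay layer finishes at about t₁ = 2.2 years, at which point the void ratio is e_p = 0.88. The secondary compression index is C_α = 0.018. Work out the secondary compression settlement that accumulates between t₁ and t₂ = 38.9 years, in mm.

S_s ≈ 76.4 mm

Secondary compression: S_s = C_α·H/(1+e_p)·log₁₀(t₂/t₁)
S_s = 0.018×6.4/(1+0.88)×log₁₀(38.9/2.2)
    = 0.06128 × 1.248 = 0.07644 m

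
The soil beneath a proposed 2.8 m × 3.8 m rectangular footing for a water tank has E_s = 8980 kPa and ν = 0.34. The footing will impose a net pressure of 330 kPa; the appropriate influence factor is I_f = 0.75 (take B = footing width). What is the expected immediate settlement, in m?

Immediate (elastic) settlement: S_e = q·B·(1−ν²)/E_s · I_f.
S_e = 330 × 2.8 × (1 − 0.34²) / 8980 × 0.75
    = 330 × 2.8 × 0.8844 / 8980 × 0.75
    = 0.06825 m

S_e ≈ 0.0683 m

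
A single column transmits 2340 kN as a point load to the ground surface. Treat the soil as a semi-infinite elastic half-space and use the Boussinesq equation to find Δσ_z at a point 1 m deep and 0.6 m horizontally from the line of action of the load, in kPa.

Δσ_z ≈ 518 kPa

Boussinesq vertical stress below a point load on an elastic half-space:
Δσ_z = 3P/(2πz²) · [1 + (r/z)²]^(−5/2)
r/z = 0.6/1 = 0.6; [1+(r/z)²]^(−5/2) = 0.46361.
Δσ_z = 3×2340/(2π×1²) × 0.46361 = 1117.3 × 0.46361 = 518 kPa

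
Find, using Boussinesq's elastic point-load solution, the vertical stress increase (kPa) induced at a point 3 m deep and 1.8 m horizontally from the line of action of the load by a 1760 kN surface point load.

Boussinesq vertical stress below a point load on an elastic half-space:
Δσ_z = 3P/(2πz²) · [1 + (r/z)²]^(−5/2)
r/z = 1.8/3 = 0.6; [1+(r/z)²]^(−5/2) = 0.46361.
Δσ_z = 3×1760/(2π×3²) × 0.46361 = 93.371 × 0.46361 = 43.29 kPa

Δσ_z ≈ 43.3 kPa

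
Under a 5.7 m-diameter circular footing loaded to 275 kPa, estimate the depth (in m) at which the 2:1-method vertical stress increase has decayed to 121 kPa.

z ≈ 2.89 m

2:1 spreading — at depth z the loaded area has grown by z in each plan dimension:
qD²/(D+z)² = Δσ_z ⇒ z = D(√(q/Δσ_z) − 1) = 5.7×(√(275/121) − 1) = 2.893 m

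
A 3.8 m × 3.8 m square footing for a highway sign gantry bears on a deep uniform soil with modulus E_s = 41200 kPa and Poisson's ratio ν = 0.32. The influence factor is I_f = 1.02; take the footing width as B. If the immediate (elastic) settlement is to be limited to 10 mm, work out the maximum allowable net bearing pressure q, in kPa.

q ≈ 118 kPa

S_e = q·B·(1−ν²)/E_s · I_f  ⇒  q = S_e·E_s / (B·(1−ν²)·I_f).
q = 0.01 × 41200 / (3.8 × 0.8976 × 1.02) = 118.4 kPa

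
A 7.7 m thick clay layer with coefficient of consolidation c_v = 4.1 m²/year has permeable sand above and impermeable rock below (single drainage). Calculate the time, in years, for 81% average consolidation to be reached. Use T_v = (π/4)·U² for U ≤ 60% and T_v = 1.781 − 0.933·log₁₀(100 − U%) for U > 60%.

Drainage path length: H_d = H = 7.7 m (single drainage).
U > 60%: T_v = 1.781 − 0.933·log₁₀(100 − 81) = 0.58792.
t = T_v·H_d²/c_v = 0.58792×7.7²/4.1 = 8.502 years.

t ≈ 8.5 years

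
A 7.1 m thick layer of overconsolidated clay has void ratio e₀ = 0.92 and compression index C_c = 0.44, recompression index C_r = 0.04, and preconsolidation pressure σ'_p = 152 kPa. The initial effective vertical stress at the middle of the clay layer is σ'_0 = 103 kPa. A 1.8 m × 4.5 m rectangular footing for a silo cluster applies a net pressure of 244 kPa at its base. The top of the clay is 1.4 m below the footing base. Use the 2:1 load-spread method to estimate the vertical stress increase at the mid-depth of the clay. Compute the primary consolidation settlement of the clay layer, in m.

S_c ≈ 0.0169 m

Mid-depth of clay below the footing base: z = 1.4 + 7.1/2 = 4.95 m.
Stress increase at mid-clay by the 2:1 spreading method:
Δσ = qBL/((B+z)(L+z)) = 244×1.8×4.5/((1.8+4.95)(4.5+4.95)) = 30.984 kPa
Final effective stress: σ'_f = 103 + 30.984 = 133.98 kPa.
σ'_f = 133.98 ≤ σ'_p = 152 kPa, so the clay remains overconsolidated and only the recompression index applies:
S_c = C_r·H/(1+e₀)·log₁₀(σ'_f/σ'_0) = 0.04×7.1/1.92×log₁₀(133.98/103)
    = 0.14792 × 0.1142 = 0.01689 m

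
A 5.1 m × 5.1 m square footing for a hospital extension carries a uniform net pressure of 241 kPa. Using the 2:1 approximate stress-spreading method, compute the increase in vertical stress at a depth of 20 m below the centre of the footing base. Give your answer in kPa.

By the 2:1 method the load spreads at 1 horizontal : 2 vertical, so at depth z the loaded area has grown by z in each plan dimension:
Δσ = qBL/((B+z)(L+z)) = 241×5.1×5.1/((5.1+20)(5.1+20)) = 9.9497 kPa

Δσ_z ≈ 9.95 kPa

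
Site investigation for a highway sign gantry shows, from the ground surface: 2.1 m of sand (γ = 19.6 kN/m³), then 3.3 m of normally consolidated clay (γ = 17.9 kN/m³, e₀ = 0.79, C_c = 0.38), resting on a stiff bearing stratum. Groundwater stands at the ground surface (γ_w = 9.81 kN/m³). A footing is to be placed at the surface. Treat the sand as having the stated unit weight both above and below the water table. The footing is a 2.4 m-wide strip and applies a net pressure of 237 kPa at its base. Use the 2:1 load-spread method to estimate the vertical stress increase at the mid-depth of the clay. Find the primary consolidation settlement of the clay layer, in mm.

S_c ≈ 400 mm

Mid-depth of clay below the ground surface: z = 2.1 + 3.3/2 = 3.75 m.
Total vertical stress at mid-clay: σ_v = 19.6×2.1 + 17.9×1.65 = 70.695 kPa.
Pore pressure: u = 9.81×(3.75 − 0) = 36.788 kPa.
Initial effective stress: σ'_0 = σ_v − u = 70.695 − 36.788 = 33.907 kPa.
Stress increase at mid-clay by the 2:1 spreading method:
Δσ = qB/(B+z) = 237×2.4/(2.4+3.75) = 92.488 kPa
Final effective stress: σ'_f = σ'_0 + Δσ = 33.907 + 92.488 = 126.39 kPa.
Normally consolidated clay, so the full stress increment lies on the virgin compression line:
S_c = C_c·H/(1+e₀)·log₁₀(σ'_f/σ'_0) = 0.38×3.3/(1+0.79)×log₁₀(126.39/33.907)
    = 0.70056 × 0.57142 = 0.4003 m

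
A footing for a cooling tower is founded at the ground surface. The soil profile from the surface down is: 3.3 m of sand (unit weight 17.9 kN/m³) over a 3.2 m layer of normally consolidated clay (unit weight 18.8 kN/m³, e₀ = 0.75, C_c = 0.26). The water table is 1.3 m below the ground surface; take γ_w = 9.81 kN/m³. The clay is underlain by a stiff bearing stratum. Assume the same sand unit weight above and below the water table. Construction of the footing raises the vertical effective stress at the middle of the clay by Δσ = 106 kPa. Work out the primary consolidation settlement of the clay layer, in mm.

Mid-depth of clay below the ground surface: z = 3.3 + 3.2/2 = 4.9 m.
Total vertical stress at mid-clay: σ_v = 17.9×3.3 + 18.8×1.6 = 89.15 kPa.
Pore pressure: u = 9.81×(4.9 − 1.3) = 35.316 kPa.
Initial effective stress: σ'_0 = σ_v − u = 89.15 − 35.316 = 53.834 kPa.
Final effective stress: σ'_f = σ'_0 + Δσ = 53.834 + 106 = 159.83 kPa.
Normally consolidated clay, so the full stress increment lies on the virgin compression line:
S_c = C_c·H/(1+e₀)·log₁₀(σ'_f/σ'_0) = 0.26×3.2/(1+0.75)×log₁₀(159.83/53.834)
    = 0.47543 × 0.4726 = 0.2247 m

S_c ≈ 225 mm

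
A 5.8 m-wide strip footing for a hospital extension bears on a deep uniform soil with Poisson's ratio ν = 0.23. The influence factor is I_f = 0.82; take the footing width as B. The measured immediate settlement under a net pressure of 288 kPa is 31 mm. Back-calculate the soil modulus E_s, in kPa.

S_e = q·B·(1−ν²)/E_s · I_f  ⇒  E_s = q·B·(1−ν²)·I_f / S_e.
E_s = 288 × 5.8 × 0.9471 × 0.82 / 0.031 = 41850 kPa

E_s ≈ 41800 kPa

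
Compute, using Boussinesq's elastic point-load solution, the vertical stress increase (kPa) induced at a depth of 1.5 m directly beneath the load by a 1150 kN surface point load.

Boussinesq vertical stress below a point load on an elastic half-space:
Δσ_z = 3P/(2πz²) · [1 + (r/z)²]^(−5/2)
r/z = 0/1.5 = 0; [1+(r/z)²]^(−5/2) = 1.
Δσ_z = 3×1150/(2π×1.5²) × 1 = 244.04 × 1 = 244 kPa

Δσ_z ≈ 244 kPa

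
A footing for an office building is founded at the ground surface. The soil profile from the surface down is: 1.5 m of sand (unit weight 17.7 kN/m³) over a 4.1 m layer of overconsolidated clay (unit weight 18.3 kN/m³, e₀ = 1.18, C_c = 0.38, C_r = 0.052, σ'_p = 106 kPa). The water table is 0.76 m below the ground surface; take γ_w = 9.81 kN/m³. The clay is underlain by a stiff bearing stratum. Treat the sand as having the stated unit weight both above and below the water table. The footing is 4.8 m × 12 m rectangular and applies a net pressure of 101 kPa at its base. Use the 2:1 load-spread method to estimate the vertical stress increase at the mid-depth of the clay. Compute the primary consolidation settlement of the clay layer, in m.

S_c ≈ 0.0339 m

Mid-depth of clay below the ground surface: z = 1.5 + 4.1/2 = 3.55 m.
Total vertical stress at mid-clay: σ_v = 17.7×1.5 + 18.3×2.05 = 64.065 kPa.
Pore pressure: u = 9.81×(3.55 − 0.76) = 27.37 kPa.
Initial effective stress: σ'_0 = σ_v − u = 64.065 − 27.37 = 36.695 kPa.
Stress increase at mid-clay by the 2:1 spreading method:
Δσ = qBL/((B+z)(L+z)) = 101×4.8×12/((4.8+3.55)(12+3.55)) = 44.805 kPa
Final effective stress: σ'_f = 36.695 + 44.805 = 81.5 kPa.
σ'_f = 81.5 ≤ σ'_p = 106 kPa, so the clay remains overconsolidated and only the recompression index applies:
S_c = C_r·H/(1+e₀)·log₁₀(σ'_f/σ'_0) = 0.052×4.1/2.18×log₁₀(81.5/36.695)
    = 0.097796 × 0.34655 = 0.03389 m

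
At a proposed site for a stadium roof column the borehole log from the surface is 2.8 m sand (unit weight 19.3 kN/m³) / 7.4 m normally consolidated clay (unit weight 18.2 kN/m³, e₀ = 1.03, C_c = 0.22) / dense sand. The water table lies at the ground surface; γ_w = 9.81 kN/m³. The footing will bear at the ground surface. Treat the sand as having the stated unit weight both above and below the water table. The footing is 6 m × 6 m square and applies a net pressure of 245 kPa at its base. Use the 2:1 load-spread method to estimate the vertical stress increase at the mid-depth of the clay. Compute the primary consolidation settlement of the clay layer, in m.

Mid-depth of clay below the ground surface: z = 2.8 + 7.4/2 = 6.5 m.
Total vertical stress at mid-clay: σ_v = 19.3×2.8 + 18.2×3.7 = 121.38 kPa.
Pore pressure: u = 9.81×(6.5 − 0) = 63.765 kPa.
Initial effective stress: σ'_0 = σ_v − u = 121.38 − 63.765 = 57.615 kPa.
Stress increase at mid-clay by the 2:1 spreading method:
Δσ = qBL/((B+z)(L+z)) = 245×6×6/((6+6.5)(6+6.5)) = 56.448 kPa
Final effective stress: σ'_f = σ'_0 + Δσ = 57.615 + 56.448 = 114.06 kPa.
Normally consolidated clay, so the full stress increment lies on the virgin compression line:
S_c = C_c·H/(1+e₀)·log₁₀(σ'_f/σ'_0) = 0.22×7.4/(1+1.03)×log₁₀(114.06/57.615)
    = 0.80197 × 0.2966 = 0.2379 m

S_c ≈ 0.238 m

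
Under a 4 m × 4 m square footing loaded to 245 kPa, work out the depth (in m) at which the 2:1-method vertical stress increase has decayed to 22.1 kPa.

z ≈ 9.32 m

2:1 spreading — at depth z the loaded area has grown by z in each plan dimension:
qB²/(B+z)² = Δσ_z ⇒ z = B(√(q/Δσ_z) − 1) = 4×(√(245/22.1) − 1) = 9.318 m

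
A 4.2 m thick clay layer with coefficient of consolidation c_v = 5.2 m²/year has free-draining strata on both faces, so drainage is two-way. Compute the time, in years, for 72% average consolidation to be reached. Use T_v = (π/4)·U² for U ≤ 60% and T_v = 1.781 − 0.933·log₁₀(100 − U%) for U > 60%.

t ≈ 0.365 years

Drainage path length: H_d = H/2 = 2.1 m (double drainage).
U > 60%: T_v = 1.781 − 0.933·log₁₀(100 − 72) = 0.4308.
t = T_v·H_d²/c_v = 0.4308×2.1²/5.2 = 0.3654 years.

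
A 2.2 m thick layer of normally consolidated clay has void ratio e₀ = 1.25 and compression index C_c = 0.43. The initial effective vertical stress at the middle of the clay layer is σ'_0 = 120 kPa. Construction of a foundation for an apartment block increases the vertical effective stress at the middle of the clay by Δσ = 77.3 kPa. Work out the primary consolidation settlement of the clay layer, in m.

Final effective stress: σ'_f = σ'_0 + Δσ = 120 + 77.3 = 197.3 kPa.
Normally consolidated clay, so the full stress increment lies on the virgin compression line:
S_c = C_c·H/(1+e₀)·log₁₀(σ'_f/σ'_0) = 0.43×2.2/(1+1.25)×log₁₀(197.3/120)
    = 0.42044 × 0.21595 = 0.09079 m

S_c ≈ 0.0908 m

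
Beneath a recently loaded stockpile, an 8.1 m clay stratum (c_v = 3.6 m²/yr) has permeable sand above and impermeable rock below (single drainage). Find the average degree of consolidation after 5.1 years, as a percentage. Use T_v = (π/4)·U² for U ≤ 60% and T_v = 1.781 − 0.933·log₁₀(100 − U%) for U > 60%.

Drainage path length: H_d = H = 8.1 m (single drainage).
T_v = c_v·t/H_d² = 3.6×5.1/8.1² = 0.27984.
T_v = 0.27984 corresponds to the U ≤ 60% branch:
U = √(4T_v/π) = 0.5969

U ≈ 59.7 %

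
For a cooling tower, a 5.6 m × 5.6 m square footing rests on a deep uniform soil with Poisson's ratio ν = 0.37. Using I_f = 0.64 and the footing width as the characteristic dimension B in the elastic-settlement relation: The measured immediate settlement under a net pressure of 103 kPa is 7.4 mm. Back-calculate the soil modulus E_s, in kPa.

E_s ≈ 43100 kPa

S_e = q·B·(1−ν²)/E_s · I_f  ⇒  E_s = q·B·(1−ν²)·I_f / S_e.
E_s = 103 × 5.6 × 0.8631 × 0.64 / 0.0074 = 43060 kPa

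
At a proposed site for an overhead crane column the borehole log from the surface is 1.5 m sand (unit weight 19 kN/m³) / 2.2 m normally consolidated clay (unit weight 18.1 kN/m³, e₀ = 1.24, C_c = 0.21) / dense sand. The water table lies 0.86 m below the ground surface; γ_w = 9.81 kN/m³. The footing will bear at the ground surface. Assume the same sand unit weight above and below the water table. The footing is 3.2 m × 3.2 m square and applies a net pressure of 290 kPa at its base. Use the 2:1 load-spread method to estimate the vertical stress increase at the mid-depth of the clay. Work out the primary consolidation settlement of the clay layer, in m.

S_c ≈ 0.12 m

Mid-depth of clay below the ground surface: z = 1.5 + 2.2/2 = 2.6 m.
Total vertical stress at mid-clay: σ_v = 19×1.5 + 18.1×1.1 = 48.41 kPa.
Pore pressure: u = 9.81×(2.6 − 0.86) = 17.069 kPa.
Initial effective stress: σ'_0 = σ_v − u = 48.41 − 17.069 = 31.341 kPa.
Stress increase at mid-clay by the 2:1 spreading method:
Δσ = qBL/((B+z)(L+z)) = 290×3.2×3.2/((3.2+2.6)(3.2+2.6)) = 88.276 kPa
Final effective stress: σ'_f = σ'_0 + Δσ = 31.341 + 88.276 = 119.62 kPa.
Normally consolidated clay, so the full stress increment lies on the virgin compression line:
S_c = C_c·H/(1+e₀)·log₁₀(σ'_f/σ'_0) = 0.21×2.2/(1+1.24)×log₁₀(119.62/31.341)
    = 0.20625 × 0.58169 = 0.12 m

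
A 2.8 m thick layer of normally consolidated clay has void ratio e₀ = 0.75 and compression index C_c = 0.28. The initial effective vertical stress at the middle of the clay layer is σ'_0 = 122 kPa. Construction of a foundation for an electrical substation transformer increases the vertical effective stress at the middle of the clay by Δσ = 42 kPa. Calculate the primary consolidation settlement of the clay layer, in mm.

Final effective stress: σ'_f = σ'_0 + Δσ = 122 + 42 = 164 kPa.
Normally consolidated clay, so the full stress increment lies on the virgin compression line:
S_c = C_c·H/(1+e₀)·log₁₀(σ'_f/σ'_0) = 0.28×2.8/(1+0.75)×log₁₀(164/122)
    = 0.448 × 0.12848 = 0.05756 m

S_c ≈ 57.6 mm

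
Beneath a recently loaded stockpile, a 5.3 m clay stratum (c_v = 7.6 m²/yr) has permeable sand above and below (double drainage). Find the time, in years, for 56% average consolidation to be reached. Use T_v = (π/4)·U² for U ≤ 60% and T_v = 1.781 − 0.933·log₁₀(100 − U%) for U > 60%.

Drainage path length: H_d = H/2 = 2.65 m (double drainage).
U ≤ 60%: T_v = (π/4)·U² = (π/4)×0.56² = 0.2463.
t = T_v·H_d²/c_v = 0.2463×2.65²/7.6 = 0.2276 years.

t ≈ 0.228 years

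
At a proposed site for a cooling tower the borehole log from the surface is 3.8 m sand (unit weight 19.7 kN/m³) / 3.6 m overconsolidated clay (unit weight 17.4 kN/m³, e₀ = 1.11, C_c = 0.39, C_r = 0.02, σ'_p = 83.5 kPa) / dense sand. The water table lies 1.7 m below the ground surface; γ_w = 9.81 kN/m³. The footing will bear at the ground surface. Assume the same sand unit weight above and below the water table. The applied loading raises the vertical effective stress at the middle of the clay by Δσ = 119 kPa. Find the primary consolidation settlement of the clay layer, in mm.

Mid-depth of clay below the ground surface: z = 3.8 + 3.6/2 = 5.6 m.
Total vertical stress at mid-clay: σ_v = 19.7×3.8 + 17.4×1.8 = 106.18 kPa.
Pore pressure: u = 9.81×(5.6 − 1.7) = 38.259 kPa.
Initial effective stress: σ'_0 = σ_v − u = 106.18 − 38.259 = 67.921 kPa.
Final effective stress: σ'_f = 67.921 + 119 = 186.92 kPa.
σ'_f = 186.92 > σ'_p = 83.5 kPa, so the stress path crosses the preconsolidation pressure — recompression up to σ'_p, then virgin compression beyond:
S_c = H/(1+e₀)·[C_r·log₁₀(σ'_p/σ'_0) + C_c·log₁₀(σ'_f/σ'_p)]
    = 3.6/2.11 × [0.02×log₁₀(83.5/67.921) + 0.39×log₁₀(186.92/83.5)]
    = 1.7062 × [0.0017936 + 0.13649] = 0.2359 m

S_c ≈ 236 mm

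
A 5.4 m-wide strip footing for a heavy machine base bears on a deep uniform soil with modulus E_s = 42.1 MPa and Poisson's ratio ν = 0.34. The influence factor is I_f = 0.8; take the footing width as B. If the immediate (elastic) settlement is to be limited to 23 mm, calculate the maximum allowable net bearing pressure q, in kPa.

E_s = 42.1 MPa = 42100 kPa.
S_e = q·B·(1−ν²)/E_s · I_f  ⇒  q = S_e·E_s / (B·(1−ν²)·I_f).
q = 0.023 × 42100 / (5.4 × 0.8844 × 0.8) = 253.4 kPa

q ≈ 253 kPa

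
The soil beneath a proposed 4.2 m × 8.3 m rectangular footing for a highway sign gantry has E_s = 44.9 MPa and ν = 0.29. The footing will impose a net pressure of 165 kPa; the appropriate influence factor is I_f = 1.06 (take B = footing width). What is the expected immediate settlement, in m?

S_e ≈ 0.015 m

Immediate (elastic) settlement: S_e = q·B·(1−ν²)/E_s · I_f.
E_s = 44.9 MPa = 44900 kPa.
S_e = 165 × 4.2 × (1 − 0.29²) / 44900 × 1.06
    = 165 × 4.2 × 0.9159 / 44900 × 1.06
    = 0.01498 m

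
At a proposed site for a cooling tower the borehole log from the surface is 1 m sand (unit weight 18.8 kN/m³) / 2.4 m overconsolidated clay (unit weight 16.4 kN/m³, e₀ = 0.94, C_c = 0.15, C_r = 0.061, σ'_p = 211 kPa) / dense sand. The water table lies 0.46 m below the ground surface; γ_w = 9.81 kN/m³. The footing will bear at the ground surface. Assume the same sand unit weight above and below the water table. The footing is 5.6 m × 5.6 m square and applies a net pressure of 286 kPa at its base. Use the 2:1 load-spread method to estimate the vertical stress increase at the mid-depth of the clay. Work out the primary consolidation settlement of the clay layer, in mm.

Mid-depth of clay below the ground surface: z = 1 + 2.4/2 = 2.2 m.
Total vertical stress at mid-clay: σ_v = 18.8×1 + 16.4×1.2 = 38.48 kPa.
Pore pressure: u = 9.81×(2.2 − 0.46) = 17.069 kPa.
Initial effective stress: σ'_0 = σ_v − u = 38.48 − 17.069 = 21.411 kPa.
Stress increase at mid-clay by the 2:1 spreading method:
Δσ = qBL/((B+z)(L+z)) = 286×5.6×5.6/((5.6+2.2)(5.6+2.2)) = 147.42 kPa
Final effective stress: σ'_f = 21.411 + 147.42 = 168.83 kPa.
σ'_f = 168.83 ≤ σ'_p = 211 kPa, so the clay remains overconsolidated and only the recompression index applies:
S_c = C_r·H/(1+e₀)·log₁₀(σ'_f/σ'_0) = 0.061×2.4/1.94×log₁₀(168.83/21.411)
    = 0.075463 × 0.89681 = 0.06768 m

S_c ≈ 67.7 mm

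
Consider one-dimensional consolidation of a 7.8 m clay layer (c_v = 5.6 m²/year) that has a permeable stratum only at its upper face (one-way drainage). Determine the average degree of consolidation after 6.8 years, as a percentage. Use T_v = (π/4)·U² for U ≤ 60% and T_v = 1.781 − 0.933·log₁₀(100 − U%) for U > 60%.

Drainage path length: H_d = H = 7.8 m (single drainage).
T_v = c_v·t/H_d² = 5.6×6.8/7.8² = 0.6259.
T_v = 0.6259 corresponds to the U > 60% branch:
U = 1 − 10^((1.781 − T_v)/0.933)/100 = 0.827

U ≈ 82.7 %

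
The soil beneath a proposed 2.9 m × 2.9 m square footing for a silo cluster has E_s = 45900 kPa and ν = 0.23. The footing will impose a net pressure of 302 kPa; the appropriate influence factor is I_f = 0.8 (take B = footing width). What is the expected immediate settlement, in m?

Immediate (elastic) settlement: S_e = q·B·(1−ν²)/E_s · I_f.
S_e = 302 × 2.9 × (1 − 0.23²) / 45900 × 0.8
    = 302 × 2.9 × 0.9471 / 45900 × 0.8
    = 0.01446 m

S_e ≈ 0.0145 m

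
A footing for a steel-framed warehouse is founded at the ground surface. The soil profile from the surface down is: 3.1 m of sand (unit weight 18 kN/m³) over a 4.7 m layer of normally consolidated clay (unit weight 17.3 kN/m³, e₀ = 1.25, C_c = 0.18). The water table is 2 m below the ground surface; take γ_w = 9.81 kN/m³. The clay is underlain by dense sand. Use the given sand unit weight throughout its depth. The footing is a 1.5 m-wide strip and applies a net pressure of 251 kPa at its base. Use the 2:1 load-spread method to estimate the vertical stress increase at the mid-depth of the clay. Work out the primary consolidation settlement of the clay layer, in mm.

Mid-depth of clay below the ground surface: z = 3.1 + 4.7/2 = 5.45 m.
Total vertical stress at mid-clay: σ_v = 18×3.1 + 17.3×2.35 = 96.455 kPa.
Pore pressure: u = 9.81×(5.45 − 2) = 33.845 kPa.
Initial effective stress: σ'_0 = σ_v − u = 96.455 − 33.845 = 62.61 kPa.
Stress increase at mid-clay by the 2:1 spreading method:
Δσ = qB/(B+z) = 251×1.5/(1.5+5.45) = 54.173 kPa
Final effective stress: σ'_f = σ'_0 + Δσ = 62.61 + 54.173 = 116.78 kPa.
Normally consolidated clay, so the full stress increment lies on the virgin compression line:
S_c = C_c·H/(1+e₀)·log₁₀(σ'_f/σ'_0) = 0.18×4.7/(1+1.25)×log₁₀(116.78/62.61)
    = 0.376 × 0.27072 = 0.1018 m

S_c ≈ 102 mm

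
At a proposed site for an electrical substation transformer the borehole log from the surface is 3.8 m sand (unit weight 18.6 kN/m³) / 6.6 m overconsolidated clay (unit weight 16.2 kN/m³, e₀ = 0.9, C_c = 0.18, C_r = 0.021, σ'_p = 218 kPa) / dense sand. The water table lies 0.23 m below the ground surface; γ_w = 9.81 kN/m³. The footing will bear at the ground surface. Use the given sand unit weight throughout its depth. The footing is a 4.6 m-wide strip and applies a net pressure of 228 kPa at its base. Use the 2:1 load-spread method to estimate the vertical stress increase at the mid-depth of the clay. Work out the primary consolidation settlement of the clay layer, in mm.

S_c ≈ 30 mm

Mid-depth of clay below the ground surface: z = 3.8 + 6.6/2 = 7.1 m.
Total vertical stress at mid-clay: σ_v = 18.6×3.8 + 16.2×3.3 = 124.14 kPa.
Pore pressure: u = 9.81×(7.1 − 0.23) = 67.395 kPa.
Initial effective stress: σ'_0 = σ_v − u = 124.14 − 67.395 = 56.745 kPa.
Stress increase at mid-clay by the 2:1 spreading method:
Δσ = qB/(B+z) = 228×4.6/(4.6+7.1) = 89.641 kPa
Final effective stress: σ'_f = 56.745 + 89.641 = 146.39 kPa.
σ'_f = 146.39 ≤ σ'_p = 218 kPa, so the clay remains overconsolidated and only the recompression index applies:
S_c = C_r·H/(1+e₀)·log₁₀(σ'_f/σ'_0) = 0.021×6.6/1.9×log₁₀(146.39/56.745)
    = 0.072948 × 0.41158 = 0.03002 m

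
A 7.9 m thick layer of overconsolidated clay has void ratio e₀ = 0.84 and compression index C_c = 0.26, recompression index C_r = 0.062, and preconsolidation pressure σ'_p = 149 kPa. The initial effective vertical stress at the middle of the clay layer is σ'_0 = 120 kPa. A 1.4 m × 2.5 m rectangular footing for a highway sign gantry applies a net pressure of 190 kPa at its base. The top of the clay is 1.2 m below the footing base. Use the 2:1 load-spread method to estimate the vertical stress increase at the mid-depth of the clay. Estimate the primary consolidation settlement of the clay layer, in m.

Mid-depth of clay below the footing base: z = 1.2 + 7.9/2 = 5.15 m.
Stress increase at mid-clay by the 2:1 spreading method:
Δσ = qBL/((B+z)(L+z)) = 190×1.4×2.5/((1.4+5.15)(2.5+5.15)) = 13.271 kPa
Final effective stress: σ'_f = 120 + 13.271 = 133.27 kPa.
σ'_f = 133.27 ≤ σ'_p = 149 kPa, so the clay remains overconsolidated and only the recompression index applies:
S_c = C_r·H/(1+e₀)·log₁₀(σ'_f/σ'_0) = 0.062×7.9/1.84×log₁₀(133.27/120)
    = 0.2662 × 0.045551 = 0.01213 m

S_c ≈ 0.0121 m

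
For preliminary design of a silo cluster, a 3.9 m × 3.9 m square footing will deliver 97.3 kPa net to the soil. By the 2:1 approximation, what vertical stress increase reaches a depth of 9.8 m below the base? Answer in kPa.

By the 2:1 method the load spreads at 1 horizontal : 2 vertical, so at depth z the loaded area has grown by z in each plan dimension:
Δσ = qBL/((B+z)(L+z)) = 97.3×3.9×3.9/((3.9+9.8)(3.9+9.8)) = 7.885 kPa

Δσ_z ≈ 7.88 kPa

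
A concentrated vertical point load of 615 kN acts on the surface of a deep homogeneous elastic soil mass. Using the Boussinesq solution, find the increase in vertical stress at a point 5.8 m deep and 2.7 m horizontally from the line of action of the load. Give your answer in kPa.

Δσ_z ≈ 5.35 kPa

Boussinesq vertical stress below a point load on an elastic half-space:
Δσ_z = 3P/(2πz²) · [1 + (r/z)²]^(−5/2)
r/z = 2.7/5.8 = 0.46552; [1+(r/z)²]^(−5/2) = 0.6124.
Δσ_z = 3×615/(2π×5.8²) × 0.6124 = 8.7289 × 0.6124 = 5.346 kPa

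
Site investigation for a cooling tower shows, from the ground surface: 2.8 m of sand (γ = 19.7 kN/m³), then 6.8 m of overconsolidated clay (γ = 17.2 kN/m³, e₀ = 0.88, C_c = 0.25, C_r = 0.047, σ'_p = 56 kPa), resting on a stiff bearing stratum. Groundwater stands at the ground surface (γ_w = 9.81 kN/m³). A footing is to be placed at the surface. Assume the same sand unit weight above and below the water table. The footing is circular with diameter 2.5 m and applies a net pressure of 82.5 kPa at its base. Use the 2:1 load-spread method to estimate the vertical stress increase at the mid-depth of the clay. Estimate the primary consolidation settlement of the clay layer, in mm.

Mid-depth of clay below the ground surface: z = 2.8 + 6.8/2 = 6.2 m.
Total vertical stress at mid-clay: σ_v = 19.7×2.8 + 17.2×3.4 = 113.64 kPa.
Pore pressure: u = 9.81×(6.2 − 0) = 60.822 kPa.
Initial effective stress: σ'_0 = σ_v − u = 113.64 − 60.822 = 52.818 kPa.
Stress increase at mid-clay by the 2:1 spreading method:
Δσ ≈ qD²/(D+z)² = 82.5×2.5²/(2.5+6.2)² = 6.8123 kPa
Final effective stress: σ'_f = 52.818 + 6.8123 = 59.63 kPa.
σ'_f = 59.63 > σ'_p = 56 kPa, so the stress path crosses the preconsolidation pressure — recompression up to σ'_p, then virgin compression beyond:
S_c = H/(1+e₀)·[C_r·log₁₀(σ'_p/σ'_0) + C_c·log₁₀(σ'_f/σ'_p)]
    = 6.8/1.88 × [0.047×log₁₀(56/52.818) + 0.25×log₁₀(59.63/56)]
    = 3.617 × [0.0011941 + 0.0068192] = 0.02898 m

S_c ≈ 29 mm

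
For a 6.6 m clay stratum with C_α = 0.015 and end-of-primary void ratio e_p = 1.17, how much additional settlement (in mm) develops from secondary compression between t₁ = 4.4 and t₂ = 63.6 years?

S_s ≈ 52.9 mm

Secondary compression: S_s = C_α·H/(1+e_p)·log₁₀(t₂/t₁)
S_s = 0.015×6.6/(1+1.17)×log₁₀(63.6/4.4)
    = 0.04562 × 1.16 = 0.05292 m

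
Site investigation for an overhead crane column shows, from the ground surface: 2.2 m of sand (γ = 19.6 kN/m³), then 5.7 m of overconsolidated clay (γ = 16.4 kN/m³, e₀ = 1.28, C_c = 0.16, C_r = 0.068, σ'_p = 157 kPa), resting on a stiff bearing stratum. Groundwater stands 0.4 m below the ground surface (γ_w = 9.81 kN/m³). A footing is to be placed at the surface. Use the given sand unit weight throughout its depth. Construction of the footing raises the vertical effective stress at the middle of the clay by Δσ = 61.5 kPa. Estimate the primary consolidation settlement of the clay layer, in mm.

Mid-depth of clay below the ground surface: z = 2.2 + 5.7/2 = 5.05 m.
Total vertical stress at mid-clay: σ_v = 19.6×2.2 + 16.4×2.85 = 89.86 kPa.
Pore pressure: u = 9.81×(5.05 − 0.4) = 45.617 kPa.
Initial effective stress: σ'_0 = σ_v − u = 89.86 − 45.617 = 44.243 kPa.
Final effective stress: σ'_f = 44.243 + 61.5 = 105.74 kPa.
σ'_f = 105.74 ≤ σ'_p = 157 kPa, so the clay remains overconsolidated and only the recompression index applies:
S_c = C_r·H/(1+e₀)·log₁₀(σ'_f/σ'_0) = 0.068×5.7/2.28×log₁₀(105.74/44.243)
    = 0.17 × 0.37839 = 0.06433 m

S_c ≈ 64.3 mm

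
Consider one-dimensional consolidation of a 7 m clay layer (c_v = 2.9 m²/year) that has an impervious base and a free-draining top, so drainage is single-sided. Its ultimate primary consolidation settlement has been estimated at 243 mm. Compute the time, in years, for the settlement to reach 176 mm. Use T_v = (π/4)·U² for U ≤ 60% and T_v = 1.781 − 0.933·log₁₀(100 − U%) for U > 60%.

Drainage path length: H_d = H = 7 m (single drainage).
U = S(t)/S_ult = 176/243 = 0.7243.
U > 60%: T_v = 1.781 − 0.933·log₁₀(100 − 72.428) = 0.43704.
t = T_v·H_d²/c_v = 0.43704×7²/2.9 = 7.384 years.

t ≈ 7.38 years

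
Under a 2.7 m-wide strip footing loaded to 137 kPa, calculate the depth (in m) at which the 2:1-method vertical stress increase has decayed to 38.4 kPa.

2:1 spreading — at depth z the loaded area has grown by z in each plan dimension:
qB/(B+z) = Δσ_z ⇒ z = qB/Δσ_z − B = 137×2.7/38.4 − 2.7 = 6.933 m

z ≈ 6.93 m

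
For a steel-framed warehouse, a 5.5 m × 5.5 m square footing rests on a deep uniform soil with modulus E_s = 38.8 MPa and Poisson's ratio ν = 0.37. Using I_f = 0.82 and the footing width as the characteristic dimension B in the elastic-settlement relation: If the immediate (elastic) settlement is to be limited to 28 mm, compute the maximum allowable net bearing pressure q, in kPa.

E_s = 38.8 MPa = 38800 kPa.
S_e = q·B·(1−ν²)/E_s · I_f  ⇒  q = S_e·E_s / (B·(1−ν²)·I_f).
q = 0.028 × 38800 / (5.5 × 0.8631 × 0.82) = 279.1 kPa

q ≈ 279 kPa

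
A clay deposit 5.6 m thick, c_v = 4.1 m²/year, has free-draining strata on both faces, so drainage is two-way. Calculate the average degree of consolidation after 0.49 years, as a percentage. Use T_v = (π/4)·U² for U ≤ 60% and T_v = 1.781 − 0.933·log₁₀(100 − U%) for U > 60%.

Drainage path length: H_d = H/2 = 2.8 m (double drainage).
T_v = c_v·t/H_d² = 4.1×0.49/2.8² = 0.25625.
T_v = 0.25625 corresponds to the U ≤ 60% branch:
U = √(4T_v/π) = 0.5712

U ≈ 57.1 %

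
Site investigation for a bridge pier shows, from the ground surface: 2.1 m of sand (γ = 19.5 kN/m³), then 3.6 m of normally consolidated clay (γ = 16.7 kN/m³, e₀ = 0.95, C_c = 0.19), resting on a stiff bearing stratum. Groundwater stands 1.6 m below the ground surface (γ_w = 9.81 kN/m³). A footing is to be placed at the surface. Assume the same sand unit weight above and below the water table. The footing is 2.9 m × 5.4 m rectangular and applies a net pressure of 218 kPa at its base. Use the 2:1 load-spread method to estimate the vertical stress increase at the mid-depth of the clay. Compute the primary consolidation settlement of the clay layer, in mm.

Mid-depth of clay below the ground surface: z = 2.1 + 3.6/2 = 3.9 m.
Total vertical stress at mid-clay: σ_v = 19.5×2.1 + 16.7×1.8 = 71.01 kPa.
Pore pressure: u = 9.81×(3.9 − 1.6) = 22.563 kPa.
Initial effective stress: σ'_0 = σ_v − u = 71.01 − 22.563 = 48.447 kPa.
Stress increase at mid-clay by the 2:1 spreading method:
Δσ = qBL/((B+z)(L+z)) = 218×2.9×5.4/((2.9+3.9)(5.4+3.9)) = 53.983 kPa
Final effective stress: σ'_f = σ'_0 + Δσ = 48.447 + 53.983 = 102.43 kPa.
Normally consolidated clay, so the full stress increment lies on the virgin compression line:
S_c = C_c·H/(1+e₀)·log₁₀(σ'_f/σ'_0) = 0.19×3.6/(1+0.95)×log₁₀(102.43/48.447)
    = 0.35077 × 0.32516 = 0.1141 m

S_c ≈ 114 mm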